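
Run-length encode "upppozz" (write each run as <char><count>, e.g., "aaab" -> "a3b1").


Input: 'upppozz'
Operation: identify consecutive runs
Runs: 'u' -> u1, 'ppp' -> p3, 'o' -> o1, 'zz' -> z2
Encoded: u1p3o1z2


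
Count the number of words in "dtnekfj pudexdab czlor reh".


Input string: 'dtnekfj pudexdab czlor reh'
Operation: split by spaces
Words found: 'dtnekfj', 'pudexdab', 'czlor', 'reh'
Word count: 4


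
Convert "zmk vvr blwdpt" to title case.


Input string: 'zmk vvr blwdpt'
Operation: capitalize first letter of each word
Word transformations: 'zmk'->'Zmk', 'vvr'->'Vvr', 'blwdpt'->'Blwdpt'
Result: Zmk Vvr Blwdpt


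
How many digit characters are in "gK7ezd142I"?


Input string: 'gK7ezd142I'
Operation: count digit characters (0-9)
Scan: 'g', 'K', '7'(digit), 'e', 'z', 'd', '1'(digit), '4'(digit), '2'(digit), 'I'
Digits found: 4
Result: 4


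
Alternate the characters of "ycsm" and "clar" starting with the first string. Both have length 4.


String 1: 'ycsm'
String 2: 'clar'
Operation: alternate characters
Pairs: 'y'+'c', 'c'+'l', 's'+'a', 'm'+'r'
Result: ycclsamr


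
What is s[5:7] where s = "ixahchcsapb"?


Input string: 'ixahchcsapb'
Operation: slice [5:7]
Extract characters: s[5]='h', s[6]='c'
Result: hc


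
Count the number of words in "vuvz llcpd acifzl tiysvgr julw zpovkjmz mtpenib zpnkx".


Input string: 'vuvz llcpd acifzl tiysvgr julw zpovkjmz mtpenib zpnkx'
Operation: split by spaces
Words found: 'vuvz', 'llcpd', 'acifzl', 'tiysvgr', 'julw', 'zpovkjmz', 'mtpenib', 'zpnkx'
Word count: 8


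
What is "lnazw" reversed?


Input string: 'lnazw'
Operation: reverse character order
Original order: 'l' -> 'n' -> 'a' -> 'z' -> 'w'
Reversed order: 'w' -> 'z' -> 'a' -> 'n' -> 'l'
Result: wzanl


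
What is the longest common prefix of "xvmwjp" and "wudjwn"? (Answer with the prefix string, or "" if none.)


String 1: 'xvmwjp'
String 2: 'wudjwn'
Compare position by position:
pos 0: 'x' vs 'w' differ -> stop
Longest common prefix: "" (length 0)


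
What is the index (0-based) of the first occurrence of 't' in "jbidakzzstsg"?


Input string: 'jbidakzzstsg'
Target: 't'
Scanning left to right: s[0]='j', s[1]='b', s[2]='i', s[3]='d', s[4]='a', s[5]='k', s[6]='z', s[7]='z', s[8]='s', s[9]='t'
First match at index: 9


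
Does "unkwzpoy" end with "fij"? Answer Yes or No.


Input string: 'unkwzpoy'
Suffix to check: 'fij'
Last 3 characters of input: 'poy'
Match: False
Result: No


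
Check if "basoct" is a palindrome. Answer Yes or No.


Input string: 'basoct'
Reversed: 'tcosab'
Compare pairs: s[0]='b' vs s[5]='t' (mismatch), s[1]='a' vs s[4]='c' (mismatch), s[2]='s' vs s[3]='o' (mismatch)
Palindrome: No


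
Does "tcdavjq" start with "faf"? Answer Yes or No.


Input string: 'tcdavjq'
Prefix to check: 'faf'
First 3 characters of input: 'tcd'
Match: False
Result: No


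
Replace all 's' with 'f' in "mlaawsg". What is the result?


Input string: 'mlaawsg'
Operation: replace 's' with 'f'
Positions of 's': 5
After replacement: mlaawfg


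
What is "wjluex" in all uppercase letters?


Input string: 'wjluex'
Operation: convert each letter to uppercase
Mapping: 'w'->'W', 'j'->'J', 'l'->'L', 'u'->'U', 'e'->'E', 'x'->'X'
Result: WJLUEX


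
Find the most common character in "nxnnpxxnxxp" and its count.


Input: 'nxnnpxxnxxp'
Operation: tally each character
Counts: 'n':4, 'p':2, 'x':5
Maximum: 'x' appears 5 times


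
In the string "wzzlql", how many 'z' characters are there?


Input string: 'wzzlql'
Target character: 'z'
Scan each position: s[1]='z', s[2]='z'
Matches found at indices: 1, 2
Total: 2


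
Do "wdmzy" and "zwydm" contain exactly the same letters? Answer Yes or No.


String 1: 'wdmzy' -> sorted: 'dmwyz'
String 2: 'zwydm' -> sorted: 'dmwyz'
Compare sorted forms: 'dmwyz' == 'dmwyz'
Anagram: Yes


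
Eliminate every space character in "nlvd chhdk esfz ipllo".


Input string: 'nlvd chhdk esfz ipllo'
Operation: remove all spaces
Words: 'nlvd', 'chhdk', 'esfz', 'ipllo'
Join without spaces: nlvdchhdkesfzipllo


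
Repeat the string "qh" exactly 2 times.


Input string: 'qh'
Operation: repeat 2 times
Concatenation: 'qh' + 'qh'
Result: qhqh


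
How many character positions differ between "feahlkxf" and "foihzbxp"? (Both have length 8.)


String 1: 'feahlkxf'
String 2: 'foihzbxp'
Compare each position: pos 0: 'f'=='f', pos 1: 'e'!='o', pos 2: 'a'!='i', pos 3: 'h'=='h', pos 4: 'l'!='z', pos 5: 'k'!='b', pos 6: 'x'=='x', pos 7: 'f'!='p'
Differing positions: 5
Hamming distance: 5


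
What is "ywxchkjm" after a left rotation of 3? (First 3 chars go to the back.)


Input: 'ywxchkjm', shift = 3
Operation: split at index 3 and swap parts
Front part s[0:3] = 'ywx'
Back part s[3:] = 'chkjm'
Rotated = back + front = 'chkjm' + 'ywx'
Result: chkjmywx


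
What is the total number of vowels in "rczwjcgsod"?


Input string: 'rczwjcgsod'
Operation: count vowels (a, e, i, o, u)
Scan: s[0]='r', s[1]='c', s[2]='z', s[3]='w', s[4]='j', s[5]='c', s[6]='g', s[7]='s', s[8]='o' (vowel), s[9]='d'
Vowels found: 1
Result: 1


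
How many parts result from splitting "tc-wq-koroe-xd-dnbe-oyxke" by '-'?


Input string: 'tc-wq-koroe-xd-dnbe-oyxke'
Delimiter: '-'
Split result: 'tc', 'wq', 'koroe', 'xd', 'dnbe', 'oyxke'
Number of parts: 6


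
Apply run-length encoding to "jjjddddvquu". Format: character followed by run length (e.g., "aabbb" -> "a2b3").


Input: 'jjjddddvquu'
Operation: identify consecutive runs
Runs: 'jjj' -> j3, 'dddd' -> d4, 'v' -> v1, 'q' -> q1, 'uu' -> u2
Encoded: j3d4v1q1u2


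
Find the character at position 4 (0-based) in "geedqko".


Input string: 'geedqko'
Operation: get character at index 4
Index mapping: s[0]='g', s[1]='e', s[2]='e', s[3]='d', s[4]='q'
Result: 'q'


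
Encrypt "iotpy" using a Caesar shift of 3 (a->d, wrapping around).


Input: 'iotpy', shift = 3
Operation: for each letter, (position + 3) mod 26
Mapping: 'i'(8+3=11)->'l', 'o'(14+3=17)->'r', 't'(19+3=22)->'w', 'p'(15+3=18)->'s', 'y'(24+3=27, 27 mod 26=1)->'b'
Result: lrwsb


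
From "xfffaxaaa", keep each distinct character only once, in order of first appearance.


Input: 'xfffaxaaa'
Operation: keep first occurrence of each character
Scan: s[0]='x' new -> keep; s[1]='f' new -> keep; s[2]='f' seen -> skip; s[3]='f' seen -> skip; s[4]='a' new -> keep; s[5]='x' seen -> skip; s[6]='a' seen -> skip; s[7]='a' seen -> skip; s[8]='a' seen -> skip
Result: xfa


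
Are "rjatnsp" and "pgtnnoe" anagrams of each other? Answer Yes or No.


String 1: 'rjatnsp' -> sorted: 'ajnprst'
String 2: 'pgtnnoe' -> sorted: 'egnnopt'
Compare sorted forms: 'ajnprst' != 'egnnopt'
Anagram: No


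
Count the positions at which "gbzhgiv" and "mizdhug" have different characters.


String 1: 'gbzhgiv'
String 2: 'mizdhug'
Compare each position: pos 0: 'g'!='m', pos 1: 'b'!='i', pos 2: 'z'=='z', pos 3: 'h'!='d', pos 4: 'g'!='h', pos 5: 'i'!='u', pos 6: 'v'!='g'
Differing positions: 6
Hamming distance: 6


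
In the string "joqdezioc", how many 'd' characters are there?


Input string: 'joqdezioc'
Target character: 'd'
Scan each position: s[3]='d'
Matches found at indices: 3
Total: 1


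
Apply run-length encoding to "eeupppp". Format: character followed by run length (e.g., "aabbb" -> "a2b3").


Input: 'eeupppp'
Operation: identify consecutive runs
Runs: 'ee' -> e2, 'u' -> u1, 'pppp' -> p4
Encoded: e2u1p4


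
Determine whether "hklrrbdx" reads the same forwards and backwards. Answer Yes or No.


Input string: 'hklrrbdx'
Reversed: 'xdbrrlkh'
Compare pairs: s[0]='h' vs s[7]='x' (mismatch), s[1]='k' vs s[6]='d' (mismatch), s[2]='l' vs s[5]='b' (mismatch), s[3]='r' vs s[4]='r' (match)
Palindrome: No


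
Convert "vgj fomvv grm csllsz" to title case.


Input string: 'vgj fomvv grm csllsz'
Operation: capitalize first letter of each word
Word transformations: 'vgj'->'Vgj', 'fomvv'->'Fomvv', 'grm'->'Grm', 'csllsz'->'Csllsz'
Result: Vgj Fomvv Grm Csllsz


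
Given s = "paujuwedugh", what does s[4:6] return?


Input string: 'paujuwedugh'
Operation: slice [4:6]
Extract characters: s[4]='u', s[5]='w'
Result: uw


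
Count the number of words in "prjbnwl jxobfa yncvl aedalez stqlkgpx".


Input string: 'prjbnwl jxobfa yncvl aedalez stqlkgpx'
Operation: split by spaces
Words found: 'prjbnwl', 'jxobfa', 'yncvl', 'aedalez', 'stqlkgpx'
Word count: 5


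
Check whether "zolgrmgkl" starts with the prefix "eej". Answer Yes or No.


Input string: 'zolgrmgkl'
Prefix to check: 'eej'
First 3 characters of input: 'zol'
Match: False
Result: No


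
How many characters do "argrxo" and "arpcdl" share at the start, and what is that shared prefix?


String 1: 'argrxo'
String 2: 'arpcdl'
Compare position by position:
pos 0: 'a' vs 'a' match
pos 1: 'r' vs 'r' match
pos 2: 'g' vs 'p' differ -> stop
Longest common prefix: "ar" (length 2)


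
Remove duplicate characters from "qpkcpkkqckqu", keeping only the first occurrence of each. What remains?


Input: 'qpkcpkkqckqu'
Operation: keep first occurrence of each character
Scan: s[0]='q' new -> keep; s[1]='p' new -> keep; s[2]='k' new -> keep; s[3]='c' new -> keep; s[4]='p' seen -> skip; s[5]='k' seen -> skip; s[6]='k' seen -> skip; s[7]='q' seen -> skip; s[8]='c' seen -> skip; s[9]='k' seen -> skip; s[10]='q' seen -> skip; s[11]='u' new -> keep
Result: qpkcu


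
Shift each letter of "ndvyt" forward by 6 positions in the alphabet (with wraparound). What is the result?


Input: 'ndvyt', shift = 6
Operation: for each letter, (position + 6) mod 26
Mapping: 'n'(13+6=19)->'t', 'd'(3+6=9)->'j', 'v'(21+6=27, 27 mod 26=1)->'b', 'y'(24+6=30, 30 mod 26=4)->'e', 't'(19+6=25)->'z'
Result: tjbez


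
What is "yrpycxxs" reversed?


Input string: 'yrpycxxs'
Operation: reverse character order
Original order: 'y' -> 'r' -> 'p' -> 'y' -> 'c' -> 'x' -> 'x' -> 's'
Reversed order: 's' -> 'x' -> 'x' -> 'c' -> 'y' -> 'p' -> 'r' -> 'y'
Result: sxxcypry


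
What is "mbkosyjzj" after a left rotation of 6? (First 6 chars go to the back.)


Input: 'mbkosyjzj', shift = 6
Operation: split at index 6 and swap parts
Front part s[0:6] = 'mbkosy'
Back part s[6:] = 'jzj'
Rotated = back + front = 'jzj' + 'mbkosy'
Result: jzjmbkosy


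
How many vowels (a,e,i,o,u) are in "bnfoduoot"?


Input string: 'bnfoduoot'
Operation: count vowels (a, e, i, o, u)
Scan: s[0]='b', s[1]='n', s[2]='f', s[3]='o' (vowel), s[4]='d', s[5]='u' (vowel), s[6]='o' (vowel), s[7]='o' (vowel), s[8]='t'
Vowels found: 4
Result: 4


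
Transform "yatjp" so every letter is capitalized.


Input string: 'yatjp'
Operation: convert each letter to uppercase
Mapping: 'y'->'Y', 'a'->'A', 't'->'T', 'j'->'J', 'p'->'P'
Result: YATJP


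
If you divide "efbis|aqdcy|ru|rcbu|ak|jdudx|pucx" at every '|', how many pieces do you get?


Input string: 'efbis|aqdcy|ru|rcbu|ak|jdudx|pucx'
Delimiter: '|'
Split result: 'efbis', 'aqdcy', 'ru', 'rcbu', 'ak', 'jdudx', 'pucx'
Number of parts: 7


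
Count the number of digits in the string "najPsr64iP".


Input string: 'najPsr64iP'
Operation: count digit characters (0-9)
Scan: 'n', 'a', 'j', 'P', 's', 'r', '6'(digit), '4'(digit), 'i', 'P'
Digits found: 2
Result: 2


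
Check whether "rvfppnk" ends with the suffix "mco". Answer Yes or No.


Input string: 'rvfppnk'
Suffix to check: 'mco'
Last 3 characters of input: 'pnk'
Match: False
Result: No


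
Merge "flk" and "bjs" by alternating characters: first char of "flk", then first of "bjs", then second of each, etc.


String 1: 'flk'
String 2: 'bjs'
Operation: alternate characters
Pairs: 'f'+'b', 'l'+'j', 'k'+'s'
Result: fbljks


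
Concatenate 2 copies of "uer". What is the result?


Input string: 'uer'
Operation: repeat 2 times
Concatenation: 'uer' + 'uer'
Result: ueruer


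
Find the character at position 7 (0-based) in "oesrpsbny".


Input string: 'oesrpsbny'
Operation: get character at index 7
Index mapping: s[0]='o', s[1]='e', s[2]='s', s[3]='r', s[4]='p', s[5]='s', s[6]='b', s[7]='n'
Result: 'n'


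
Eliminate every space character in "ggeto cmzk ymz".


Input string: 'ggeto cmzk ymz'
Operation: remove all spaces
Words: 'ggeto', 'cmzk', 'ymz'
Join without spaces: ggetocmzkymz


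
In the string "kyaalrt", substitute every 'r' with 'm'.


Input string: 'kyaalrt'
Operation: replace 'r' with 'm'
Positions of 'r': 5
After replacement: kyaalmt


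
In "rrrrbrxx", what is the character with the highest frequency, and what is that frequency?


Input: 'rrrrbrxx'
Operation: tally each character
Counts: 'b':1, 'r':5, 'x':2
Maximum: 'r' appears 5 times


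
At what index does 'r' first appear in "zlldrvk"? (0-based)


Input string: 'zlldrvk'
Target: 'r'
Scanning left to right: s[0]='z', s[1]='l', s[2]='l', s[3]='d', s[4]='r'
First match at index: 4


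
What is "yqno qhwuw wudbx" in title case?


Input string: 'yqno qhwuw wudbx'
Operation: capitalize first letter of each word
Word transformations: 'yqno'->'Yqno', 'qhwuw'->'Qhwuw', 'wudbx'->'Wudbx'
Result: Yqno Qhwuw Wudbx


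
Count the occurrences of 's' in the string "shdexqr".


Input string: 'shdexqr'
Target character: 's'
Scan each position: s[0]='s'
Matches found at indices: 0
Total: 1


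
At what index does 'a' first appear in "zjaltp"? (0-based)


Input string: 'zjaltp'
Target: 'a'
Scanning left to right: s[0]='z', s[1]='j', s[2]='a'
First match at index: 2


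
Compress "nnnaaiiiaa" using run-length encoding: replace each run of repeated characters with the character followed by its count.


Input: 'nnnaaiiiaa'
Operation: identify consecutive runs
Runs: 'nnn' -> n3, 'aa' -> a2, 'iii' -> i3, 'aa' -> a2
Encoded: n3a2i3a2


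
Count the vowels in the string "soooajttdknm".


Input string: 'soooajttdknm'
Operation: count vowels (a, e, i, o, u)
Scan: s[0]='s', s[1]='o' (vowel), s[2]='o' (vowel), s[3]='o' (vowel), s[4]='a' (vowel), s[5]='j', s[6]='t', s[7]='t', s[8]='d', s[9]='k', s[10]='n', s[11]='m'
Vowels found: 4
Result: 4


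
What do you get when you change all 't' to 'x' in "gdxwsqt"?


Input string: 'gdxwsqt'
Operation: replace 't' with 'x'
Positions of 't': 6
After replacement: gdxwsqx


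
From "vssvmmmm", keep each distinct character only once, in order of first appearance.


Input: 'vssvmmmm'
Operation: keep first occurrence of each character
Scan: s[0]='v' new -> keep; s[1]='s' new -> keep; s[2]='s' seen -> skip; s[3]='v' seen -> skip; s[4]='m' new -> keep; s[5]='m' seen -> skip; s[6]='m' seen -> skip; s[7]='m' seen -> skip
Result: vsm


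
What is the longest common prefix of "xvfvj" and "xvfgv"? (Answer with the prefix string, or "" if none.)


String 1: 'xvfvj'
String 2: 'xvfgv'
Compare position by position:
pos 0: 'x' vs 'x' match
pos 1: 'v' vs 'v' match
pos 2: 'f' vs 'f' match
pos 3: 'v' vs 'g' differ -> stop
Longest common prefix: "xvf" (length 3)


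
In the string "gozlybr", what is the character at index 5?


Input string: 'gozlybr'
Operation: get character at index 5
Index mapping: s[0]='g', s[1]='o', s[2]='z', s[3]='l', s[4]='y', s[5]='b'
Result: 'b'


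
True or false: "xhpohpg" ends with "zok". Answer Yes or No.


Input string: 'xhpohpg'
Suffix to check: 'zok'
Last 3 characters of input: 'hpg'
Match: False
Result: No


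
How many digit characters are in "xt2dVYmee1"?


Input string: 'xt2dVYmee1'
Operation: count digit characters (0-9)
Scan: 'x', 't', '2'(digit), 'd', 'V', 'Y', 'm', 'e', 'e', '1'(digit)
Digits found: 2
Result: 2


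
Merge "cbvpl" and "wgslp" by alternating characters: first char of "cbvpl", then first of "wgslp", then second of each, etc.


String 1: 'cbvpl'
String 2: 'wgslp'
Operation: alternate characters
Pairs: 'c'+'w', 'b'+'g', 'v'+'s', 'p'+'l', 'l'+'p'
Result: cwbgvspllp


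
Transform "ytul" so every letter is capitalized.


Input string: 'ytul'
Operation: convert each letter to uppercase
Mapping: 'y'->'Y', 't'->'T', 'u'->'U', 'l'->'L'
Result: YTUL


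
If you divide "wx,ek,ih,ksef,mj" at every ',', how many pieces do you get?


Input string: 'wx,ek,ih,ksef,mj'
Delimiter: ','
Split result: 'wx', 'ek', 'ih', 'ksef', 'mj'
Number of parts: 5


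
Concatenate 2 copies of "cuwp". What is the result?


Input string: 'cuwp'
Operation: repeat 2 times
Concatenation: 'cuwp' + 'cuwp'
Result: cuwpcuwp


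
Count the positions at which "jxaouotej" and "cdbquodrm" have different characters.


String 1: 'jxaouotej'
String 2: 'cdbquodrm'
Compare each position: pos 0: 'j'!='c', pos 1: 'x'!='d', pos 2: 'a'!='b', pos 3: 'o'!='q', pos 4: 'u'=='u', pos 5: 'o'=='o', pos 6: 't'!='d', pos 7: 'e'!='r', pos 8: 'j'!='m'
Differing positions: 7
Hamming distance: 7


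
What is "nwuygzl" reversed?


Input string: 'nwuygzl'
Operation: reverse character order
Original order: 'n' -> 'w' -> 'u' -> 'y' -> 'g' -> 'z' -> 'l'
Reversed order: 'l' -> 'z' -> 'g' -> 'y' -> 'u' -> 'w' -> 'n'
Result: lzgyuwn


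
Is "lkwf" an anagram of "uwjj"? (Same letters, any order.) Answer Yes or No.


String 1: 'uwjj' -> sorted: 'jjuw'
String 2: 'lkwf' -> sorted: 'fklw'
Compare sorted forms: 'jjuw' != 'fklw'
Anagram: No


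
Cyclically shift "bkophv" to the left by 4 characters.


Input: 'bkophv', shift = 4
Operation: split at index 4 and swap parts
Front part s[0:4] = 'bkop'
Back part s[4:] = 'hv'
Rotated = back + front = 'hv' + 'bkop'
Result: hvbkop


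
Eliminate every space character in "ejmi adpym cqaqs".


Input string: 'ejmi adpym cqaqs'
Operation: remove all spaces
Words: 'ejmi', 'adpym', 'cqaqs'
Join without spaces: ejmiadpymcqaqs


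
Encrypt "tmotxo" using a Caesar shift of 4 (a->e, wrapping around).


Input: 'tmotxo', shift = 4
Operation: for each letter, (position + 4) mod 26
Mapping: 't'(19+4=23)->'x', 'm'(12+4=16)->'q', 'o'(14+4=18)->'s', 't'(19+4=23)->'x', 'x'(23+4=27, 27 mod 26=1)->'b', 'o'(14+4=18)->'s'
Result: xqsxbs


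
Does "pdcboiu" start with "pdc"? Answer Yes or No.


Input string: 'pdcboiu'
Prefix to check: 'pdc'
First 3 characters of input: 'pdc'
Match: True
Result: Yes


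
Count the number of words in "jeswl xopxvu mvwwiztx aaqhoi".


Input string: 'jeswl xopxvu mvwwiztx aaqhoi'
Operation: split by spaces
Words found: 'jeswl', 'xopxvu', 'mvwwiztx', 'aaqhoi'
Word count: 4


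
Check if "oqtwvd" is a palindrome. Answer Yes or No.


Input string: 'oqtwvd'
Reversed: 'dvwtqo'
Compare pairs: s[0]='o' vs s[5]='d' (mismatch), s[1]='q' vs s[4]='v' (mismatch), s[2]='t' vs s[3]='w' (mismatch)
Palindrome: No


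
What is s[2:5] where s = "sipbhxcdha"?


Input string: 'sipbhxcdha'
Operation: slice [2:5]
Extract characters: s[2]='p', s[3]='b', s[4]='h'
Result: pbh


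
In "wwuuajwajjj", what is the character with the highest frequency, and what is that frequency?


Input: 'wwuuajwajjj'
Operation: tally each character
Counts: 'a':2, 'j':4, 'u':2, 'w':3
Maximum: 'j' appears 4 times


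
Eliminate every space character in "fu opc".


Input string: 'fu opc'
Operation: remove all spaces
Words: 'fu', 'opc'
Join without spaces: fuopc


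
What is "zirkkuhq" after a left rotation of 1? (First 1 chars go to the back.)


Input: 'zirkkuhq', shift = 1
Operation: split at index 1 and swap parts
Front part s[0:1] = 'z'
Back part s[1:] = 'irkkuhq'
Rotated = back + front = 'irkkuhq' + 'z'
Result: irkkuhqz


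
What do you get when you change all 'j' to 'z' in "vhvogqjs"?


Input string: 'vhvogqjs'
Operation: replace 'j' with 'z'
Positions of 'j': 6
After replacement: vhvogqzs


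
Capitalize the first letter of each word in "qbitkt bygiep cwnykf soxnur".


Input string: 'qbitkt bygiep cwnykf soxnur'
Operation: capitalize first letter of each word
Word transformations: 'qbitkt'->'Qbitkt', 'bygiep'->'Bygiep', 'cwnykf'->'Cwnykf', 'soxnur'->'Soxnur'
Result: Qbitkt Bygiep Cwnykf Soxnur


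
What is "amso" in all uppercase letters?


Input string: 'amso'
Operation: convert each letter to uppercase
Mapping: 'a'->'A', 'm'->'M', 's'->'S', 'o'->'O'
Result: AMSO


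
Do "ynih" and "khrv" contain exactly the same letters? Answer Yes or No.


String 1: 'ynih' -> sorted: 'hiny'
String 2: 'khrv' -> sorted: 'hkrv'
Compare sorted forms: 'hiny' != 'hkrv'
Anagram: No


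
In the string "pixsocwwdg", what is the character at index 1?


Input string: 'pixsocwwdg'
Operation: get character at index 1
Index mapping: s[0]='p', s[1]='i'
Result: 'i'


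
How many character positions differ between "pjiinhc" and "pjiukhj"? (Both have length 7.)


String 1: 'pjiinhc'
String 2: 'pjiukhj'
Compare each position: pos 0: 'p'=='p', pos 1: 'j'=='j', pos 2: 'i'=='i', pos 3: 'i'!='u', pos 4: 'n'!='k', pos 5: 'h'=='h', pos 6: 'c'!='j'
Differing positions: 3
Hamming distance: 3


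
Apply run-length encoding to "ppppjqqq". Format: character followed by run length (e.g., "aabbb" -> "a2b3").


Input: 'ppppjqqq'
Operation: identify consecutive runs
Runs: 'pppp' -> p4, 'j' -> j1, 'qqq' -> q3
Encoded: p4j1q3


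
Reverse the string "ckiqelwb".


Input string: 'ckiqelwb'
Operation: reverse character order
Original order: 'c' -> 'k' -> 'i' -> 'q' -> 'e' -> 'l' -> 'w' -> 'b'
Reversed order: 'b' -> 'w' -> 'l' -> 'e' -> 'q' -> 'i' -> 'k' -> 'c'
Result: bwleqikc


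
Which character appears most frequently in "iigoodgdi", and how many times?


Input: 'iigoodgdi'
Operation: tally each character
Counts: 'd':2, 'g':2, 'i':3, 'o':2
Maximum: 'i' appears 3 times


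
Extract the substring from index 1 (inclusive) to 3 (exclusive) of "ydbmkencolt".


Input string: 'ydbmkencolt'
Operation: slice [1:3]
Extract characters: s[1]='d', s[2]='b'
Result: db


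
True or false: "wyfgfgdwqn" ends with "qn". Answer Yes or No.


Input string: 'wyfgfgdwqn'
Suffix to check: 'qn'
Last 2 characters of input: 'qn'
Match: True
Result: Yes


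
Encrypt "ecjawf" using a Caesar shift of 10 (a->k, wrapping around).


Input: 'ecjawf', shift = 10
Operation: for each letter, (position + 10) mod 26
Mapping: 'e'(4+10=14)->'o', 'c'(2+10=12)->'m', 'j'(9+10=19)->'t', 'a'(0+10=10)->'k', 'w'(22+10=32, 32 mod 26=6)->'g', 'f'(5+10=15)->'p'
Result: omtkgp


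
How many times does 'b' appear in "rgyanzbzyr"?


Input string: 'rgyanzbzyr'
Target character: 'b'
Scan each position: s[6]='b'
Matches found at indices: 6
Total: 1


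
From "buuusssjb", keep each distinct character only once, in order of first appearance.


Input: 'buuusssjb'
Operation: keep first occurrence of each character
Scan: s[0]='b' new -> keep; s[1]='u' new -> keep; s[2]='u' seen -> skip; s[3]='u' seen -> skip; s[4]='s' new -> keep; s[5]='s' seen -> skip; s[6]='s' seen -> skip; s[7]='j' new -> keep; s[8]='b' seen -> skip
Result: busj


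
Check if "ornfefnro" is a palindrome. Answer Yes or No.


Input string: 'ornfefnro'
Reversed: 'ornfefnro'
Compare pairs: s[0]='o' vs s[8]='o' (match), s[1]='r' vs s[7]='r' (match), s[2]='n' vs s[6]='n' (match), s[3]='f' vs s[5]='f' (match)
Palindrome: Yes


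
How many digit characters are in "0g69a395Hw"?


Input string: '0g69a395Hw'
Operation: count digit characters (0-9)
Scan: '0'(digit), 'g', '6'(digit), '9'(digit), 'a', '3'(digit), '9'(digit), '5'(digit), 'H', 'w'
Digits found: 6
Result: 6


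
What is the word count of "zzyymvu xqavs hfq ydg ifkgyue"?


Input string: 'zzyymvu xqavs hfq ydg ifkgyue'
Operation: split by spaces
Words found: 'zzyymvu', 'xqavs', 'hfq', 'ydg', 'ifkgyue'
Word count: 5


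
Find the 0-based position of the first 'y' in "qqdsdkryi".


Input string: 'qqdsdkryi'
Target: 'y'
Scanning left to right: s[0]='q', s[1]='q', s[2]='d', s[3]='s', s[4]='d', s[5]='k', s[6]='r', s[7]='y'
First match at index: 7


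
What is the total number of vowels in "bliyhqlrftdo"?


Input string: 'bliyhqlrftdo'
Operation: count vowels (a, e, i, o, u)
Scan: s[0]='b', s[1]='l', s[2]='i' (vowel), s[3]='y', s[4]='h', s[5]='q', s[6]='l', s[7]='r', s[8]='f', s[9]='t', s[10]='d', s[11]='o' (vowel)
Vowels found: 2
Result: 2


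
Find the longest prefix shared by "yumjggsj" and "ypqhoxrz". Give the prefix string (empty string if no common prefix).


String 1: 'yumjggsj'
String 2: 'ypqhoxrz'
Compare position by position:
pos 0: 'y' vs 'y' match
pos 1: 'u' vs 'p' differ -> stop
Longest common prefix: "y" (length 1)


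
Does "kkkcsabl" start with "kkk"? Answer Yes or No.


Input string: 'kkkcsabl'
Prefix to check: 'kkk'
First 3 characters of input: 'kkk'
Match: True
Result: Yes


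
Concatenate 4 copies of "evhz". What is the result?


Input string: 'evhz'
Operation: repeat 4 times
Concatenation: 'evhz' + 'evhz' + 'evhz' + 'evhz'
Result: evhzevhzevhzevhz


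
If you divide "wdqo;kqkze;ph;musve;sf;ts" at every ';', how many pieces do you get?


Input string: 'wdqo;kqkze;ph;musve;sf;ts'
Delimiter: ';'
Split result: 'wdqo', 'kqkze', 'ph', 'musve', 'sf', 'ts'
Number of parts: 6


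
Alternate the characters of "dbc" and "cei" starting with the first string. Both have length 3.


String 1: 'dbc'
String 2: 'cei'
Operation: alternate characters
Pairs: 'd'+'c', 'b'+'e', 'c'+'i'
Result: dcbeci


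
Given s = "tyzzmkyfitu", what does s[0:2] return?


Input string: 'tyzzmkyfitu'
Operation: slice [0:2]
Extract characters: s[0]='t', s[1]='y'
Result: ty


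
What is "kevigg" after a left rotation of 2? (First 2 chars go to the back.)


Input: 'kevigg', shift = 2
Operation: split at index 2 and swap parts
Front part s[0:2] = 'ke'
Back part s[2:] = 'vigg'
Rotated = back + front = 'vigg' + 'ke'
Result: viggke


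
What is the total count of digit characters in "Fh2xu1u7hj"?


Input string: 'Fh2xu1u7hj'
Operation: count digit characters (0-9)
Scan: 'F', 'h', '2'(digit), 'x', 'u', '1'(digit), 'u', '7'(digit), 'h', 'j'
Digits found: 3
Result: 3


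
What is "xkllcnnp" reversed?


Input string: 'xkllcnnp'
Operation: reverse character order
Original order: 'x' -> 'k' -> 'l' -> 'l' -> 'c' -> 'n' -> 'n' -> 'p'
Reversed order: 'p' -> 'n' -> 'n' -> 'c' -> 'l' -> 'l' -> 'k' -> 'x'
Result: pnncllkx


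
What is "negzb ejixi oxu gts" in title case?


Input string: 'negzb ejixi oxu gts'
Operation: capitalize first letter of each word
Word transformations: 'negzb'->'Negzb', 'ejixi'->'Ejixi', 'oxu'->'Oxu', 'gts'->'Gts'
Result: Negzb Ejixi Oxu Gts


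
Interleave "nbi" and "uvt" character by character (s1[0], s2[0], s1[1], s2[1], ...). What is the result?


String 1: 'nbi'
String 2: 'uvt'
Operation: alternate characters
Pairs: 'n'+'u', 'b'+'v', 'i'+'t'
Result: nubvit


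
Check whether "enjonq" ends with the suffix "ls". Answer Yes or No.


Input string: 'enjonq'
Suffix to check: 'ls'
Last 2 characters of input: 'nq'
Match: False
Result: No


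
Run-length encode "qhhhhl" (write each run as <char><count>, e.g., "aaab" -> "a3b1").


Input: 'qhhhhl'
Operation: identify consecutive runs
Runs: 'q' -> q1, 'hhhh' -> h4, 'l' -> l1
Encoded: q1h4l1


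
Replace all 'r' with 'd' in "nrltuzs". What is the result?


Input string: 'nrltuzs'
Operation: replace 'r' with 'd'
Positions of 'r': 1
After replacement: ndltuzs


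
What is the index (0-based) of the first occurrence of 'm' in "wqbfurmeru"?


Input string: 'wqbfurmeru'
Target: 'm'
Scanning left to right: s[0]='w', s[1]='q', s[2]='b', s[3]='f', s[4]='u', s[5]='r', s[6]='m'
First match at index: 6


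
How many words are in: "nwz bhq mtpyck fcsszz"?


Input string: 'nwz bhq mtpyck fcsszz'
Operation: split by spaces
Words found: 'nwz', 'bhq', 'mtpyck', 'fcsszz'
Word count: 4


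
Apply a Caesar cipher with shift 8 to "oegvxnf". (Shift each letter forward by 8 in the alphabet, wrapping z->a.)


Input: 'oegvxnf', shift = 8
Operation: for each letter, (position + 8) mod 26
Mapping: 'o'(14+8=22)->'w', 'e'(4+8=12)->'m', 'g'(6+8=14)->'o', 'v'(21+8=29, 29 mod 26=3)->'d', 'x'(23+8=31, 31 mod 26=5)->'f', 'n'(13+8=21)->'v', 'f'(5+8=13)->'n'
Result: wmodfvn


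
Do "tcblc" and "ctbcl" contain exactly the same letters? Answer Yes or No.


String 1: 'tcblc' -> sorted: 'bcclt'
String 2: 'ctbcl' -> sorted: 'bcclt'
Compare sorted forms: 'bcclt' == 'bcclt'
Anagram: Yes


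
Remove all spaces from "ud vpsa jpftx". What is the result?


Input string: 'ud vpsa jpftx'
Operation: remove all spaces
Words: 'ud', 'vpsa', 'jpftx'
Join without spaces: udvpsajpftx


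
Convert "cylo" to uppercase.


Input string: 'cylo'
Operation: convert each letter to uppercase
Mapping: 'c'->'C', 'y'->'Y', 'l'->'L', 'o'->'O'
Result: CYLO


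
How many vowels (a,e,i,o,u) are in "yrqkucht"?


Input string: 'yrqkucht'
Operation: count vowels (a, e, i, o, u)
Scan: s[0]='y', s[1]='r', s[2]='q', s[3]='k', s[4]='u' (vowel), s[5]='c', s[6]='h', s[7]='t'
Vowels found: 1
Result: 1


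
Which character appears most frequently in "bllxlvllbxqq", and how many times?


Input: 'bllxlvllbxqq'
Operation: tally each character
Counts: 'b':2, 'l':5, 'q':2, 'v':1, 'x':2
Maximum: 'l' appears 5 times


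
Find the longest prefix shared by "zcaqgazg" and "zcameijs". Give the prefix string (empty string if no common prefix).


String 1: 'zcaqgazg'
String 2: 'zcameijs'
Compare position by position:
pos 0: 'z' vs 'z' match
pos 1: 'c' vs 'c' match
pos 2: 'a' vs 'a' match
pos 3: 'q' vs 'm' differ -> stop
Longest common prefix: "zca" (length 3)


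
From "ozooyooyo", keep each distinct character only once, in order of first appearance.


Input: 'ozooyooyo'
Operation: keep first occurrence of each character
Scan: s[0]='o' new -> keep; s[1]='z' new -> keep; s[2]='o' seen -> skip; s[3]='o' seen -> skip; s[4]='y' new -> keep; s[5]='o' seen -> skip; s[6]='o' seen -> skip; s[7]='y' seen -> skip; s[8]='o' seen -> skip
Result: ozy


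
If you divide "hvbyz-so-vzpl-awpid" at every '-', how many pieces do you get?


Input string: 'hvbyz-so-vzpl-awpid'
Delimiter: '-'
Split result: 'hvbyz', 'so', 'vzpl', 'awpid'
Number of parts: 4


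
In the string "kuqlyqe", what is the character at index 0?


Input string: 'kuqlyqe'
Operation: get character at index 0
Index mapping: s[0]='k'
Result: 'k'


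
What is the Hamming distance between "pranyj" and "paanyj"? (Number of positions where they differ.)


String 1: 'pranyj'
String 2: 'paanyj'
Compare each position: pos 0: 'p'=='p', pos 1: 'r'!='a', pos 2: 'a'=='a', pos 3: 'n'=='n', pos 4: 'y'=='y', pos 5: 'j'=='j'
Differing positions: 1
Hamming distance: 1


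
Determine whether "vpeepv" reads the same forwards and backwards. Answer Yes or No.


Input string: 'vpeepv'
Reversed: 'vpeepv'
Compare pairs: s[0]='v' vs s[5]='v' (match), s[1]='p' vs s[4]='p' (match), s[2]='e' vs s[3]='e' (match)
Palindrome: Yes


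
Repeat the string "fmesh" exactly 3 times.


Input string: 'fmesh'
Operation: repeat 3 times
Concatenation: 'fmesh' + 'fmesh' + 'fmesh'
Result: fmeshfmeshfmesh


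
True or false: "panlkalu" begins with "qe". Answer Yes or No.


Input string: 'panlkalu'
Prefix to check: 'qe'
First 2 characters of input: 'pa'
Match: False
Result: No


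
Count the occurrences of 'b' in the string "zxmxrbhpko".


Input string: 'zxmxrbhpko'
Target character: 'b'
Scan each position: s[5]='b'
Matches found at indices: 5
Total: 1


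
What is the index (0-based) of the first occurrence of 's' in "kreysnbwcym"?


Input string: 'kreysnbwcym'
Target: 's'
Scanning left to right: s[0]='k', s[1]='r', s[2]='e', s[3]='y', s[4]='s'
First match at index: 4


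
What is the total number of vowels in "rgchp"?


Input string: 'rgchp'
Operation: count vowels (a, e, i, o, u)
Scan: s[0]='r', s[1]='g', s[2]='c', s[3]='h', s[4]='p'
Vowels found: 0
Result: 0


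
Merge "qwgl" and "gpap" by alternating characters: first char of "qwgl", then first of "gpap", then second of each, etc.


String 1: 'qwgl'
String 2: 'gpap'
Operation: alternate characters
Pairs: 'q'+'g', 'w'+'p', 'g'+'a', 'l'+'p'
Result: qgwpgalp


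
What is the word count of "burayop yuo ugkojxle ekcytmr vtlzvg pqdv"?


Input string: 'burayop yuo ugkojxle ekcytmr vtlzvg pqdv'
Operation: split by spaces
Words found: 'burayop', 'yuo', 'ugkojxle', 'ekcytmr', 'vtlzvg', 'pqdv'
Word count: 6


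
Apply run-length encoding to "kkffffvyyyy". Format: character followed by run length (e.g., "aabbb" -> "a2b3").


Input: 'kkffffvyyyy'
Operation: identify consecutive runs
Runs: 'kk' -> k2, 'ffff' -> f4, 'v' -> v1, 'yyyy' -> y4
Encoded: k2f4v1y4


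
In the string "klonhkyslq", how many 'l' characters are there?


Input string: 'klonhkyslq'
Target character: 'l'
Scan each position: s[1]='l', s[8]='l'
Matches found at indices: 1, 8
Total: 2


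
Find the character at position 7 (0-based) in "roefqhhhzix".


Input string: 'roefqhhhzix'
Operation: get character at index 7
Index mapping: s[0]='r', s[1]='o', s[2]='e', s[3]='f', s[4]='q', s[5]='h', s[6]='h', s[7]='h'
Result: 'h'


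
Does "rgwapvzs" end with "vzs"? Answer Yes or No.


Input string: 'rgwapvzs'
Suffix to check: 'vzs'
Last 3 characters of input: 'vzs'
Match: True
Result: Yes


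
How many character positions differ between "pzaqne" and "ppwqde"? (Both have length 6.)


String 1: 'pzaqne'
String 2: 'ppwqde'
Compare each position: pos 0: 'p'=='p', pos 1: 'z'!='p', pos 2: 'a'!='w', pos 3: 'q'=='q', pos 4: 'n'!='d', pos 5: 'e'=='e'
Differing positions: 3
Hamming distance: 3


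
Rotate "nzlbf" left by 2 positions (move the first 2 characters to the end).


Input: 'nzlbf', shift = 2
Operation: split at index 2 and swap parts
Front part s[0:2] = 'nz'
Back part s[2:] = 'lbf'
Rotated = back + front = 'lbf' + 'nz'
Result: lbfnz


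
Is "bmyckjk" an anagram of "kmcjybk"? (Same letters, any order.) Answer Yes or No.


String 1: 'kmcjybk' -> sorted: 'bcjkkmy'
String 2: 'bmyckjk' -> sorted: 'bcjkkmy'
Compare sorted forms: 'bcjkkmy' == 'bcjkkmy'
Anagram: Yes


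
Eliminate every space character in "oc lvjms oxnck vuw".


Input string: 'oc lvjms oxnck vuw'
Operation: remove all spaces
Words: 'oc', 'lvjms', 'oxnck', 'vuw'
Join without spaces: oclvjmsoxnckvuw


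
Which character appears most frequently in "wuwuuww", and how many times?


Input: 'wuwuuww'
Operation: tally each character
Counts: 'u':3, 'w':4
Maximum: 'w' appears 4 times


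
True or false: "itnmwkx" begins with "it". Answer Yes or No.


Input string: 'itnmwkx'
Prefix to check: 'it'
First 2 characters of input: 'it'
Match: True
Result: Yes


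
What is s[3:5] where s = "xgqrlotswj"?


Input string: 'xgqrlotswj'
Operation: slice [3:5]
Extract characters: s[3]='r', s[4]='l'
Result: rl


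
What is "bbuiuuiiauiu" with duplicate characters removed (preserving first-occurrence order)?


Input: 'bbuiuuiiauiu'
Operation: keep first occurrence of each character
Scan: s[0]='b' new -> keep; s[1]='b' seen -> skip; s[2]='u' new -> keep; s[3]='i' new -> keep; s[4]='u' seen -> skip; s[5]='u' seen -> skip; s[6]='i' seen -> skip; s[7]='i' seen -> skip; s[8]='a' new -> keep; s[9]='u' seen -> skip; s[10]='i' seen -> skip; s[11]='u' seen -> skip
Result: buia


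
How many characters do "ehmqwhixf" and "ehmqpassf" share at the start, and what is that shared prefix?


String 1: 'ehmqwhixf'
String 2: 'ehmqpassf'
Compare position by position:
pos 0: 'e' vs 'e' match
pos 1: 'h' vs 'h' match
pos 2: 'm' vs 'm' match
pos 3: 'q' vs 'q' match
pos 4: 'w' vs 'p' differ -> stop
Longest common prefix: "ehmq" (length 4)


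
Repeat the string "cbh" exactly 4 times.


Input string: 'cbh'
Operation: repeat 4 times
Concatenation: 'cbh' + 'cbh' + 'cbh' + 'cbh'
Result: cbhcbhcbhcbh


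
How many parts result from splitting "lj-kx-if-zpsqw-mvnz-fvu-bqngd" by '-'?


Input string: 'lj-kx-if-zpsqw-mvnz-fvu-bqngd'
Delimiter: '-'
Split result: 'lj', 'kx', 'if', 'zpsqw', 'mvnz', 'fvu', 'bqngd'
Number of parts: 7


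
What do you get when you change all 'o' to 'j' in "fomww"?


Input string: 'fomww'
Operation: replace 'o' with 'j'
Positions of 'o': 1
After replacement: fjmww


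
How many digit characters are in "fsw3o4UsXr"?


Input string: 'fsw3o4UsXr'
Operation: count digit characters (0-9)
Scan: 'f', 's', 'w', '3'(digit), 'o', '4'(digit), 'U', 's', 'X', 'r'
Digits found: 2
Result: 2


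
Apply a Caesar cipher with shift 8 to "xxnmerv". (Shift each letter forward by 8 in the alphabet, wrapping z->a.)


Input: 'xxnmerv', shift = 8
Operation: for each letter, (position + 8) mod 26
Mapping: 'x'(23+8=31, 31 mod 26=5)->'f', 'x'(23+8=31, 31 mod 26=5)->'f', 'n'(13+8=21)->'v', 'm'(12+8=20)->'u', 'e'(4+8=12)->'m', 'r'(17+8=25)->'z', 'v'(21+8=29, 29 mod 26=3)->'d'
Result: ffvumzd


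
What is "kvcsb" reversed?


Input string: 'kvcsb'
Operation: reverse character order
Original order: 'k' -> 'v' -> 'c' -> 's' -> 'b'
Reversed order: 'b' -> 's' -> 'c' -> 'v' -> 'k'
Result: bscvk


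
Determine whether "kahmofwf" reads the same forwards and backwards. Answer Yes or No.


Input string: 'kahmofwf'
Reversed: 'fwfomhak'
Compare pairs: s[0]='k' vs s[7]='f' (mismatch), s[1]='a' vs s[6]='w' (mismatch), s[2]='h' vs s[5]='f' (mismatch), s[3]='m' vs s[4]='o' (mismatch)
Palindrome: No


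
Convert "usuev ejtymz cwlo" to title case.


Input string: 'usuev ejtymz cwlo'
Operation: capitalize first letter of each word
Word transformations: 'usuev'->'Usuev', 'ejtymz'->'Ejtymz', 'cwlo'->'Cwlo'
Result: Usuev Ejtymz Cwlo


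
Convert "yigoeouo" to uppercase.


Input string: 'yigoeouo'
Operation: convert each letter to uppercase
Mapping: 'y'->'Y', 'i'->'I', 'g'->'G', 'o'->'O', 'e'->'E', 'o'->'O', 'u'->'U', 'o'->'O'
Result: YIGOEOUO


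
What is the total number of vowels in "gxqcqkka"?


Input string: 'gxqcqkka'
Operation: count vowels (a, e, i, o, u)
Scan: s[0]='g', s[1]='x', s[2]='q', s[3]='c', s[4]='q', s[5]='k', s[6]='k', s[7]='a' (vowel)
Vowels found: 1
Result: 1


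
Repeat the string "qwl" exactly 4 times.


Input string: 'qwl'
Operation: repeat 4 times
Concatenation: 'qwl' + 'qwl' + 'qwl' + 'qwl'
Result: qwlqwlqwlqwl


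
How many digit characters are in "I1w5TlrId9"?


Input string: 'I1w5TlrId9'
Operation: count digit characters (0-9)
Scan: 'I', '1'(digit), 'w', '5'(digit), 'T', 'l', 'r', 'I', 'd', '9'(digit)
Digits found: 3
Result: 3


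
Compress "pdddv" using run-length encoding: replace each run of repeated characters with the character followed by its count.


Input: 'pdddv'
Operation: identify consecutive runs
Runs: 'p' -> p1, 'ddd' -> d3, 'v' -> v1
Encoded: p1d3v1


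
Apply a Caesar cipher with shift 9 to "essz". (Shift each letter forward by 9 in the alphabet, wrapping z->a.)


Input: 'essz', shift = 9
Operation: for each letter, (position + 9) mod 26
Mapping: 'e'(4+9=13)->'n', 's'(18+9=27, 27 mod 26=1)->'b', 's'(18+9=27, 27 mod 26=1)->'b', 'z'(25+9=34, 34 mod 26=8)->'i'
Result: nbbi


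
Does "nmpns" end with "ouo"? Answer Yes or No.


Input string: 'nmpns'
Suffix to check: 'ouo'
Last 3 characters of input: 'pns'
Match: False
Result: No


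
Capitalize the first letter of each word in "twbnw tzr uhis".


Input string: 'twbnw tzr uhis'
Operation: capitalize first letter of each word
Word transformations: 'twbnw'->'Twbnw', 'tzr'->'Tzr', 'uhis'->'Uhis'
Result: Twbnw Tzr Uhis


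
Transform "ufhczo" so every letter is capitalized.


Input string: 'ufhczo'
Operation: convert each letter to uppercase
Mapping: 'u'->'U', 'f'->'F', 'h'->'H', 'c'->'C', 'z'->'Z', 'o'->'O'
Result: UFHCZO


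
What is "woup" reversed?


Input string: 'woup'
Operation: reverse character order
Original order: 'w' -> 'o' -> 'u' -> 'p'
Reversed order: 'p' -> 'u' -> 'o' -> 'w'
Result: puow


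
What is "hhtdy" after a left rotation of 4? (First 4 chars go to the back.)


Input: 'hhtdy', shift = 4
Operation: split at index 4 and swap parts
Front part s[0:4] = 'hhtd'
Back part s[4:] = 'y'
Rotated = back + front = 'y' + 'hhtd'
Result: yhhtd
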